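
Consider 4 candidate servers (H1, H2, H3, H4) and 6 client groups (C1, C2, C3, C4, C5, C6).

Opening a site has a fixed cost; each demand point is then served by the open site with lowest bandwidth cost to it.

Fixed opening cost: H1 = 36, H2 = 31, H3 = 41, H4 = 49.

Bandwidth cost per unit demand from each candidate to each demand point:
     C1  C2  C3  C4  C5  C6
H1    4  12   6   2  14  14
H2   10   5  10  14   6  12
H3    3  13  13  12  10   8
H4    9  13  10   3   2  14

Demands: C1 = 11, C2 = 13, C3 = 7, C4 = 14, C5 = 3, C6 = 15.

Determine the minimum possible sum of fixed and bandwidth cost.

414

Open {H1, H2, H3}: assign each demand point to its cheapest open site.
  C1→H3 11×3=33, C2→H2 13×5=65, C3→H1 7×6=42, C4→H1 14×2=28, C5→H2 3×6=18, C6→H3 15×8=120
  bandwidth cost 306, fixed 108 → total 414.
Compare {H1, H2}: bandwidth cost 377 + fixed 67 = 444.
Compare {H1, H2, H3, H4}: bandwidth cost 294 + fixed 157 = 451.
Compare {H2, H3, H4}: bandwidth cost 336 + fixed 121 = 457.
All other subsets cost ≥ 444. Minimum total cost: 414.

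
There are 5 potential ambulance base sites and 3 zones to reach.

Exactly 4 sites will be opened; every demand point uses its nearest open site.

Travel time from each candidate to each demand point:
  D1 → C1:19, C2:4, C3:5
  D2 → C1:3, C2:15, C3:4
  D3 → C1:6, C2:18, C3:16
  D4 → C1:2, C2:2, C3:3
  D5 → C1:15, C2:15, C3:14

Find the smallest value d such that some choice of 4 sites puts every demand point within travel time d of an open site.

Open {D1, D2, D3, D4}.
  Farthest demand point is C3 at travel time 3 (to D4); all others are ≤ 3.
With {D1, D2, D4, D5} the worst case is 3.
With {D1, D3, D4, D5} the worst case is 3.
No size-4 selection achieves below 3.

3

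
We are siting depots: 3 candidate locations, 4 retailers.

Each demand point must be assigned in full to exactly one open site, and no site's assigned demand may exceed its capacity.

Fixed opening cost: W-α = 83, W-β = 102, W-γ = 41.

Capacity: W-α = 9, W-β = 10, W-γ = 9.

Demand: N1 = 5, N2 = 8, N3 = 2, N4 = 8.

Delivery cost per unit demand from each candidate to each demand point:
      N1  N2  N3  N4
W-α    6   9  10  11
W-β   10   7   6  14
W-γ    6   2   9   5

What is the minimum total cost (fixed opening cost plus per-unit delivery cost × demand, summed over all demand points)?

364

Open {W-α, W-β, W-γ}; cheapest assignment that respects the capacities:
  W-α (cap 9, load 5): N1 — cost 5×6 = 30
  W-β (cap 10, load 10): N2, N3 — cost 8×7 + 2×6 = 68
  W-γ (cap 9, load 8): N4 — cost 8×5 = 40
  Shipping 138, fixed 226 → total 364.
  Any other capacity-feasible assignment to {W-α, W-β, W-γ} ships for at least 138.
Total demand is 23 and no other set of sites has combined capacity ≥ 23, so {W-α, W-β, W-γ} is the only feasible choice of open sites. Minimum: 364.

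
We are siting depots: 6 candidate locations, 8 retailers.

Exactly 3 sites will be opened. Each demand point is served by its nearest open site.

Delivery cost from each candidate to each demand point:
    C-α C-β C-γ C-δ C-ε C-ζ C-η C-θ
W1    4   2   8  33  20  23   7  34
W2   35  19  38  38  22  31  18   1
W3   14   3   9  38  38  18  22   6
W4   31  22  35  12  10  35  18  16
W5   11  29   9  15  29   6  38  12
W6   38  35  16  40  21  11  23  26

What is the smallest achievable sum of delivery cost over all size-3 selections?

61

Open {W1, W4, W5}.
  C-α→W1 4, C-β→W1 2, C-γ→W1 8, C-δ→W4 12, C-ε→W4 10, C-ζ→W5 6, C-η→W1 7, C-θ→W5 12  ⇒ total 61.
Compare {W1, W2, W5}: total 63.
Compare {W1, W2, W4}: total 67.
No size-3 selection does better; minimum is 61.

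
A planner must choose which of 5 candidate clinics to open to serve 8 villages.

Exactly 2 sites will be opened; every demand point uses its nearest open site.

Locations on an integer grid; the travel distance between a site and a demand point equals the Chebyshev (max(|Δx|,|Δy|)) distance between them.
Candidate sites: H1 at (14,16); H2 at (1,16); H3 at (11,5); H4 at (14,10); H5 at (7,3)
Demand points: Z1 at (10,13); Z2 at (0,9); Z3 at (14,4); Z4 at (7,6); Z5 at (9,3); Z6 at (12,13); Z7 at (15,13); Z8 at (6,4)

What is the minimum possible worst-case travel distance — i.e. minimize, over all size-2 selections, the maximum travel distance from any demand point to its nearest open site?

7

Open {H1, H5}.
  Farthest demand point is Z2 at travel distance 7 (to H5); all others are ≤ 7.
With {H4, H5} the worst case is 7.
With {H2, H3} the worst case is 8.
No size-2 selection achieves below 7.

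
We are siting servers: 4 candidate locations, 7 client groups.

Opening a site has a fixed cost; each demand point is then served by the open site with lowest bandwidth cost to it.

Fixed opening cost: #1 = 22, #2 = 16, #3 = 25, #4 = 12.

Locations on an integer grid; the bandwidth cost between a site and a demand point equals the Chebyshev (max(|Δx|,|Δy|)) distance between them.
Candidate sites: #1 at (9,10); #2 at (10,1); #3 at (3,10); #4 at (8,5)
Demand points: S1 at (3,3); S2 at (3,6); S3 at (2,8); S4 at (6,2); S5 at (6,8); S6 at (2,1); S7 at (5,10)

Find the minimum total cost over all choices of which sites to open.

Open {#4}: assign each demand point to its cheapest open site.
  S1→#4 5, S2→#4 5, S3→#4 6, S4→#4 3, S5→#4 3, S6→#4 6, S7→#4 5
  bandwidth cost 33, fixed 12 → total 45.
Compare {#3}: bandwidth cost 35 + fixed 25 = 60.
Compare {#2, #4}: bandwidth cost 33 + fixed 28 = 61.
Compare {#3, #4}: bandwidth cost 25 + fixed 37 = 62.
All other subsets cost ≥ 60. Minimum total cost: 45.

45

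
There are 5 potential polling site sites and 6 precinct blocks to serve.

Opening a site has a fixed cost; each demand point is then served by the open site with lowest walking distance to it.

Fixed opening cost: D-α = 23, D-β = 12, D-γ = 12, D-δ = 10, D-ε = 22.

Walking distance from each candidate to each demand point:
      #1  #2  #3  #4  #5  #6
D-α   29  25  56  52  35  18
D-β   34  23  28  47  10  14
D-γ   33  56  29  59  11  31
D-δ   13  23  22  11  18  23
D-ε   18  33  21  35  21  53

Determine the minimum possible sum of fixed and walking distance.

Open {D-β, D-δ}: assign each demand point to its cheapest open site.
  #1→D-δ 13, #2→D-β 23, #3→D-δ 22, #4→D-δ 11, #5→D-β 10, #6→D-β 14
  walking distance 93, fixed 22 → total 115.
Compare {D-δ}: walking distance 110 + fixed 10 = 120.
Compare {D-γ, D-δ}: walking distance 103 + fixed 22 = 125.
Compare {D-β, D-γ, D-δ}: walking distance 93 + fixed 34 = 127.
All other subsets cost ≥ 120. Minimum total cost: 115.

115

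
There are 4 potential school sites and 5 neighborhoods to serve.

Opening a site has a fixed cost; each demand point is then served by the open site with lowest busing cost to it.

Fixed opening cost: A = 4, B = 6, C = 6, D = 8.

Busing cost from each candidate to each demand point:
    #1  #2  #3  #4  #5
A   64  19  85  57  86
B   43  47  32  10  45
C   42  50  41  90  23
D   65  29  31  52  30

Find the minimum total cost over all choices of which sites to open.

Open {A, B, C}: assign each demand point to its cheapest open site.
  #1→C 42, #2→A 19, #3→B 32, #4→B 10, #5→C 23
  busing cost 126, fixed 16 → total 142.
Compare {A, B, C, D}: busing cost 125 + fixed 24 = 149.
Compare {A, B, D}: busing cost 133 + fixed 18 = 151.
Compare {B, C, D}: busing cost 135 + fixed 20 = 155.
All other subsets cost ≥ 149. Minimum total cost: 142.

142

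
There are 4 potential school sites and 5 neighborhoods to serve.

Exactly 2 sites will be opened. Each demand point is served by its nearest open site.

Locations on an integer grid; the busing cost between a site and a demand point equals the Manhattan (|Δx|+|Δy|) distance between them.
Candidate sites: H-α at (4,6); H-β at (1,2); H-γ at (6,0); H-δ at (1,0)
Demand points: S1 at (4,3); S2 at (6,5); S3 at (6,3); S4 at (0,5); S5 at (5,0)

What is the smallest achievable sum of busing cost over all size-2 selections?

15

Open {H-α, H-γ}.
  S1→H-α 3, S2→H-α 3, S3→H-γ 3, S4→H-α 5, S5→H-γ 1  ⇒ total 15.
Compare {H-β, H-γ}: total 17.
Compare {H-α, H-δ}: total 20.
No size-2 selection does better; minimum is 15.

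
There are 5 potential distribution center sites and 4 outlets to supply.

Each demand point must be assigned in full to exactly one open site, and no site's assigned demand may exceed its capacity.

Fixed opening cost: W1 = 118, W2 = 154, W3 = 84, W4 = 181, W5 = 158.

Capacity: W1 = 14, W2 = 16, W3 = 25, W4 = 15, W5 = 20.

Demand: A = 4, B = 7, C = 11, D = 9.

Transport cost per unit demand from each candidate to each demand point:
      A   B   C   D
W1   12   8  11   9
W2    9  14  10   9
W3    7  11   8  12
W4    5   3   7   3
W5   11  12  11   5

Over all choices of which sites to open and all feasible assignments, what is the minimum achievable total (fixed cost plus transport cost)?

476

Open {W1, W3}; cheapest assignment that respects the capacities:
  W1 (cap 14, load 9): D — cost 9×9 = 81
  W3 (cap 25, load 22): A, B, C — cost 4×7 + 7×11 + 11×8 = 193
  Shipping 274, fixed 202 → total 476.
  Any other capacity-feasible assignment to {W1, W3} ships for at least 274.
Compare {W3, W4}: its best feasible assignment gives total 477.
Compare {W3, W5}: its best feasible assignment gives total 480.
Every other set of open sites that can feasibly serve all demand totals ≥ 477 even under its best assignment. Minimum: 476.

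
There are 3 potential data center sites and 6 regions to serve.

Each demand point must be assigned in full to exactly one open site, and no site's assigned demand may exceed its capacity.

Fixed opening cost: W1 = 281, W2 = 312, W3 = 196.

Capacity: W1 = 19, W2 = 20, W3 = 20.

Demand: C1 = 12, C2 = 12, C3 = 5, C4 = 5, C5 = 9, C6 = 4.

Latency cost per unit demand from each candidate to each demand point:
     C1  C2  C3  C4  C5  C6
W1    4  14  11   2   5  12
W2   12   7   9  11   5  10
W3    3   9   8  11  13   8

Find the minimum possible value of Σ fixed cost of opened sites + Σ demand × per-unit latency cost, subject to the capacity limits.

1041

Open {W1, W2, W3}; cheapest assignment that respects the capacities:
  W1 (cap 19, load 14): C4, C5 — cost 5×2 + 9×5 = 55
  W2 (cap 20, load 17): C2, C3 — cost 12×7 + 5×9 = 129
  W3 (cap 20, load 16): C1, C6 — cost 12×3 + 4×8 = 68
  Shipping 252, fixed 789 → total 1041.
  Any other capacity-feasible assignment to {W1, W2, W3} ships for at least 252.
Total demand is 47 and no other set of sites has combined capacity ≥ 47, so {W1, W2, W3} is the only feasible choice of open sites. Minimum: 1041.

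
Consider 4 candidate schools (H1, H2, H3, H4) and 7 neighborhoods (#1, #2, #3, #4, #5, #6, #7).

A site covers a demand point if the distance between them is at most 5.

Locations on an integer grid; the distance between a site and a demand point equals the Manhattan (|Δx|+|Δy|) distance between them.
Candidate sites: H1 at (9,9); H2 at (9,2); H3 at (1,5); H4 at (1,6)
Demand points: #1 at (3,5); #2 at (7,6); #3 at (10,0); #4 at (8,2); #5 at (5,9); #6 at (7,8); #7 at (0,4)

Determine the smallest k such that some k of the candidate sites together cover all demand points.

3

Coverage sets (demand points within 5 of each site):
  H1: {#2, #5, #6}
  H2: {#3, #4}
  H3: {#1, #7}
  H4: {#1, #7}
No 2 sites suffice: every size-2 union leaves at least one demand point uncovered.
But {H1, H2, H3} covers everything, so the minimum is 3.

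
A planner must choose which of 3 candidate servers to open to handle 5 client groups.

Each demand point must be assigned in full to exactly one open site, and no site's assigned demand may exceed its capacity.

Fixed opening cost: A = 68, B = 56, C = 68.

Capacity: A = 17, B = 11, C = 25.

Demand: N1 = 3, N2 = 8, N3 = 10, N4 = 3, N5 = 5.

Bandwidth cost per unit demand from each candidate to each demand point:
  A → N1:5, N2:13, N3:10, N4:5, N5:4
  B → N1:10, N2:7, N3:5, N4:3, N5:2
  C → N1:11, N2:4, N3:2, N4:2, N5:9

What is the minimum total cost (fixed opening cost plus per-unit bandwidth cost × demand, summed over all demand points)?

Open {B, C}; cheapest assignment that respects the capacities:
  B (cap 11, load 8): N1, N5 — cost 3×10 + 5×2 = 40
  C (cap 25, load 21): N2, N3, N4 — cost 8×4 + 10×2 + 3×2 = 58
  Shipping 98, fixed 124 → total 222.
  Any other capacity-feasible assignment to {B, C} ships for at least 98.
Compare {A, C}: its best feasible assignment gives total 229.
Compare {A, B, C}: its best feasible assignment gives total 275.
Every other set of open sites that can feasibly serve all demand totals ≥ 229 even under its best assignment. Minimum: 222.

222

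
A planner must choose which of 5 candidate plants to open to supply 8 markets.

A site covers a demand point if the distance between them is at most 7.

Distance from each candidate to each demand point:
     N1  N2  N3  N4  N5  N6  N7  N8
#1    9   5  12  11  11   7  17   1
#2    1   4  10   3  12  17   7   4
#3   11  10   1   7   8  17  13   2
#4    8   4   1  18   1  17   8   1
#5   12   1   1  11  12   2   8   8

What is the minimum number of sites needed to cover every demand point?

3

Coverage sets (demand points within 7 of each site):
  #1: {N2, N6, N8}
  #2: {N1, N2, N4, N7, N8}
  #3: {N3, N4, N8}
  #4: {N2, N3, N5, N8}
  #5: {N2, N3, N6}
No 2 sites suffice: every size-2 union leaves at least one demand point uncovered.
But {#1, #2, #4} covers everything, so the minimum is 3.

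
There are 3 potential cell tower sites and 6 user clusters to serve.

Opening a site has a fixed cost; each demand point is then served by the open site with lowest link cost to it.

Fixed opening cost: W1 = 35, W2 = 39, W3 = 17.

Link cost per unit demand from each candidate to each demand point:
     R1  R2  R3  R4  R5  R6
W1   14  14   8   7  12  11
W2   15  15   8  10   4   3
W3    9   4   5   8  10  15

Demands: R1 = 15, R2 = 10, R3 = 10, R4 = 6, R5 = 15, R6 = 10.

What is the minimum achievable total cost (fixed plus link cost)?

Open {W2, W3}: assign each demand point to its cheapest open site.
  R1→W3 15×9=135, R2→W3 10×4=40, R3→W3 10×5=50, R4→W3 6×8=48, R5→W2 15×4=60, R6→W2 10×3=30
  link cost 363, fixed 56 → total 419.
Compare {W1, W2, W3}: link cost 357 + fixed 91 = 448.
Compare {W1, W3}: link cost 527 + fixed 52 = 579.
Compare {W3}: link cost 573 + fixed 17 = 590.
All other subsets cost ≥ 448. Minimum total cost: 419.

419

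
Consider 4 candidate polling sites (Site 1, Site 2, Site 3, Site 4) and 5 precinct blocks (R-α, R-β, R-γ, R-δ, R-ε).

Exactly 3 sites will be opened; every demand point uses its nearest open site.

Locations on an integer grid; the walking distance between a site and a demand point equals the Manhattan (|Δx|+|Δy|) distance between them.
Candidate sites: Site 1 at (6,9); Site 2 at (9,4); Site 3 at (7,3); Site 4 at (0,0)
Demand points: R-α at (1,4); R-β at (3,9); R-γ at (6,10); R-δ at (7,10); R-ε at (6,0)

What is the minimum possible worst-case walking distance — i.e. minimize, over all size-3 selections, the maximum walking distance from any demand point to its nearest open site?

5

Open {Site 1, Site 3, Site 4}.
  Farthest demand point is R-α at walking distance 5 (to Site 4); all others are ≤ 5.
With {Site 1, Site 2, Site 4} the worst case is 6.
With {Site 1, Site 2, Site 3} the worst case is 7.
No size-3 selection achieves below 5.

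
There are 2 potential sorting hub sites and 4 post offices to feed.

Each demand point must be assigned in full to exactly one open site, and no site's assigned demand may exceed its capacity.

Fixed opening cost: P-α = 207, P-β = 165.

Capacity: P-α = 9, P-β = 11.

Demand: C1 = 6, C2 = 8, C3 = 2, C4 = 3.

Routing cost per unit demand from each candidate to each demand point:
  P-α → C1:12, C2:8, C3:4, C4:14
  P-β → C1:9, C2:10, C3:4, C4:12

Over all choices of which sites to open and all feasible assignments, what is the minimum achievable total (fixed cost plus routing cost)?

534

Open {P-α, P-β}; cheapest assignment that respects the capacities:
  P-α (cap 9, load 8): C2 — cost 8×8 = 64
  P-β (cap 11, load 11): C1, C3, C4 — cost 6×9 + 2×4 + 3×12 = 98
  Shipping 162, fixed 372 → total 534.
  Any other capacity-feasible assignment to {P-α, P-β} ships for at least 162.
Total demand is 19 and no other set of sites has combined capacity ≥ 19, so {P-α, P-β} is the only feasible choice of open sites. Minimum: 534.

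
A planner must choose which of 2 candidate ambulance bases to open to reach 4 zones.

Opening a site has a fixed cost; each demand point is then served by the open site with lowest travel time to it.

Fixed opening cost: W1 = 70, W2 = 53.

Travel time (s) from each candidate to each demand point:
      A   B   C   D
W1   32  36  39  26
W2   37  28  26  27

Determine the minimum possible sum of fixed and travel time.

171

Open {W2}: assign each demand point to its cheapest open site.
  A→W2 37, B→W2 28, C→W2 26, D→W2 27
  travel time 118, fixed 53 → total 171.
Compare {W1}: travel time 133 + fixed 70 = 203.
Compare {W1, W2}: travel time 112 + fixed 123 = 235.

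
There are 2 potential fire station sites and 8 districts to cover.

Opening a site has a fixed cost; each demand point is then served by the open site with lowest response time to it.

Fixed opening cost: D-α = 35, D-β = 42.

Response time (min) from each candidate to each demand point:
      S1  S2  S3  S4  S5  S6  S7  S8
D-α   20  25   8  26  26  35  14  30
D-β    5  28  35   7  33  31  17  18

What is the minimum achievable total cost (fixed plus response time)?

211

Open {D-α, D-β}: assign each demand point to its cheapest open site.
  S1→D-β 5, S2→D-α 25, S3→D-α 8, S4→D-β 7, S5→D-α 26, S6→D-β 31, S7→D-α 14, S8→D-β 18
  response time 134, fixed 77 → total 211.
Compare {D-β}: response time 174 + fixed 42 = 216.
Compare {D-α}: response time 184 + fixed 35 = 219.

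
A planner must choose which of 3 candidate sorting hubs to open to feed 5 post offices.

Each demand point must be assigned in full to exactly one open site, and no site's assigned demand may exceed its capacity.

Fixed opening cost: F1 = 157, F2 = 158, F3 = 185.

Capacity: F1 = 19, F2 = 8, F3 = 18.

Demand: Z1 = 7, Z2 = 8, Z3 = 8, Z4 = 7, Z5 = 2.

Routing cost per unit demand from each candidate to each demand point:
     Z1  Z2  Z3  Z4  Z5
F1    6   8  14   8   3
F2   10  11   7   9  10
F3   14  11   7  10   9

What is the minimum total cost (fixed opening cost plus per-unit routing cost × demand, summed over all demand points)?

580

Open {F1, F3}; cheapest assignment that respects the capacities:
  F1 (cap 19, load 17): Z1, Z2, Z5 — cost 7×6 + 8×8 + 2×3 = 112
  F3 (cap 18, load 15): Z3, Z4 — cost 8×7 + 7×10 = 126
  Shipping 238, fixed 342 → total 580.
  Any other capacity-feasible assignment to {F1, F3} ships for at least 238.
Compare {F1, F2, F3}: its best feasible assignment gives total 731.
Every other set of open sites that can feasibly serve all demand totals ≥ 731 even under its best assignment. Minimum: 580.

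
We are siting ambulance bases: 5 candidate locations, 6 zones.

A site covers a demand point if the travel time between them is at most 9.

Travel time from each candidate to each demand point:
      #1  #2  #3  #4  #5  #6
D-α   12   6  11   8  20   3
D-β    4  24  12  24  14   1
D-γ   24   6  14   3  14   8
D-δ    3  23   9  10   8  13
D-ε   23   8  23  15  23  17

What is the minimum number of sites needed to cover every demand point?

2

Coverage sets (demand points within 9 of each site):
  D-α: {#2, #4, #6}
  D-β: {#1, #6}
  D-γ: {#2, #4, #6}
  D-δ: {#1, #3, #5}
  D-ε: {#2}
No single site covers all 6 demand points.
But {D-α, D-δ} covers everything, so the minimum is 2.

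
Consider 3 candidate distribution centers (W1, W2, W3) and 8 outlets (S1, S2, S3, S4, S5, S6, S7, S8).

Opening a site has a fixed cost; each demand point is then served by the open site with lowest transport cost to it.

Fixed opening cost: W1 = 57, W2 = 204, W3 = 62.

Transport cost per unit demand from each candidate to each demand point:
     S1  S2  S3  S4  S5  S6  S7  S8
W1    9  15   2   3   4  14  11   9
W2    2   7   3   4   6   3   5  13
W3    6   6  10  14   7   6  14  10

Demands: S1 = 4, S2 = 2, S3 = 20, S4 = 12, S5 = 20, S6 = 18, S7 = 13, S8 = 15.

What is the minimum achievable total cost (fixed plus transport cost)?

693

Open {W1, W2}: assign each demand point to its cheapest open site.
  S1→W2 4×2=8, S2→W2 2×7=14, S3→W1 20×2=40, S4→W1 12×3=36, S5→W1 20×4=80, S6→W2 18×3=54, S7→W2 13×5=65, S8→W1 15×9=135
  transport cost 432, fixed 261 → total 693.
Compare {W1, W3}: transport cost 578 + fixed 119 = 697.
Compare {W1, W2, W3}: transport cost 430 + fixed 323 = 753.
Compare {W2}: transport cost 564 + fixed 204 = 768.
All other subsets cost ≥ 697. Minimum total cost: 693.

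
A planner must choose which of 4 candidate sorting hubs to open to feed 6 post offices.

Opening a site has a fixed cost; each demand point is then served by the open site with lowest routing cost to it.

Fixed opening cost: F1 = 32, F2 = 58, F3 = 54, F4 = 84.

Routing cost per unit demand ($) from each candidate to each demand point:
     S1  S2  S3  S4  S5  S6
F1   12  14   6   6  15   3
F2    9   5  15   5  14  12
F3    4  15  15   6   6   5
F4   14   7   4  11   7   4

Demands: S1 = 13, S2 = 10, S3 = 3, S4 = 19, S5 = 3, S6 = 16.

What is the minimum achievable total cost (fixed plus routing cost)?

Open {F1, F2, F3}: assign each demand point to its cheapest open site.
  S1→F3 13×4=52, S2→F2 10×5=50, S3→F1 3×6=18, S4→F2 19×5=95, S5→F3 3×6=18, S6→F1 16×3=48
  routing cost 281, fixed 144 → total 425.
Compare {F2, F3}: routing cost 340 + fixed 112 = 452.
Compare {F1, F2}: routing cost 370 + fixed 90 = 460.
Compare {F3, F4}: routing cost 330 + fixed 138 = 468.
All other subsets cost ≥ 452. Minimum total cost: 425.

425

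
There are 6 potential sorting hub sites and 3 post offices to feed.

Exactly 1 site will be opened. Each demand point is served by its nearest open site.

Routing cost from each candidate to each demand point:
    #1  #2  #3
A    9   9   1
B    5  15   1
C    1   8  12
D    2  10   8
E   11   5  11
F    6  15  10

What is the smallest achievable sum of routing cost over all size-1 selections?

Open {A}.
  #1→A 9, #2→A 9, #3→A 1  ⇒ total 19.
Compare {D}: total 20.
Compare {B}: total 21.
No size-1 selection does better; minimum is 19.

19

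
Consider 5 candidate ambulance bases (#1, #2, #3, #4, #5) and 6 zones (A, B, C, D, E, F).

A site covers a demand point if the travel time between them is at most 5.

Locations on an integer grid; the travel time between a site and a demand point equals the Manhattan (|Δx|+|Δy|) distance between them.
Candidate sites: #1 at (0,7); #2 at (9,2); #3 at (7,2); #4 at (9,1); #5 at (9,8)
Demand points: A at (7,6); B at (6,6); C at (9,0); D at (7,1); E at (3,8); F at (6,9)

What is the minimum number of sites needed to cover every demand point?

3

Coverage sets (demand points within 5 of each site):
  #1: {E}
  #2: {C, D}
  #3: {A, B, C, D}
  #4: {C, D}
  #5: {A, B, F}
No 2 sites suffice: every size-2 union leaves at least one demand point uncovered.
But {#1, #2, #5} covers everything, so the minimum is 3.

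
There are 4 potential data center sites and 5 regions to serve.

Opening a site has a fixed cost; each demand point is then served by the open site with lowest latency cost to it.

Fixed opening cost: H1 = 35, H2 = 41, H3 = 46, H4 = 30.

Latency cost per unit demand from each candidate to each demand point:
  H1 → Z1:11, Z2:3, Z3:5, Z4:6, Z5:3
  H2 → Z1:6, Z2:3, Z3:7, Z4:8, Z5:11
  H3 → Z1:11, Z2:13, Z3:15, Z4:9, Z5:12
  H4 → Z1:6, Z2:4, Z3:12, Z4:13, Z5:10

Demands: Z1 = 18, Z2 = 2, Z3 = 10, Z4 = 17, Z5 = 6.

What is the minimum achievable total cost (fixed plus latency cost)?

349

Open {H1, H4}: assign each demand point to its cheapest open site.
  Z1→H4 18×6=108, Z2→H1 2×3=6, Z3→H1 10×5=50, Z4→H1 17×6=102, Z5→H1 6×3=18
  latency cost 284, fixed 65 → total 349.
Compare {H1, H2}: latency cost 284 + fixed 76 = 360.
Compare {H1, H2, H4}: latency cost 284 + fixed 106 = 390.
Compare {H1, H3, H4}: latency cost 284 + fixed 111 = 395.
All other subsets cost ≥ 360. Minimum total cost: 349.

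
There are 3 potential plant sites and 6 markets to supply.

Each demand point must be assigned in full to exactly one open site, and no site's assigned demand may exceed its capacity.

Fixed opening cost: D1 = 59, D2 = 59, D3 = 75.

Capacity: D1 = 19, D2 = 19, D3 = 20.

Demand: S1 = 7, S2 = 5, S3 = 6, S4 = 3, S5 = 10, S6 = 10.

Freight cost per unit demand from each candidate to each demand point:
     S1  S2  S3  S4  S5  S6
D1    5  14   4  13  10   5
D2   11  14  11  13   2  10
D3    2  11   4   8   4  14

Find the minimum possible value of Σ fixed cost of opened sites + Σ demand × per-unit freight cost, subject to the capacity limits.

380

Open {D1, D2, D3}; cheapest assignment that respects the capacities:
  D1 (cap 19, load 16): S3, S6 — cost 6×4 + 10×5 = 74
  D2 (cap 19, load 10): S5 — cost 10×2 = 20
  D3 (cap 20, load 15): S1, S2, S4 — cost 7×2 + 5×11 + 3×8 = 93
  Shipping 187, fixed 193 → total 380.
  Any other capacity-feasible assignment to {D1, D2, D3} ships for at least 187.
Total demand is 41 and no other set of sites has combined capacity ≥ 41, so {D1, D2, D3} is the only feasible choice of open sites. Minimum: 380.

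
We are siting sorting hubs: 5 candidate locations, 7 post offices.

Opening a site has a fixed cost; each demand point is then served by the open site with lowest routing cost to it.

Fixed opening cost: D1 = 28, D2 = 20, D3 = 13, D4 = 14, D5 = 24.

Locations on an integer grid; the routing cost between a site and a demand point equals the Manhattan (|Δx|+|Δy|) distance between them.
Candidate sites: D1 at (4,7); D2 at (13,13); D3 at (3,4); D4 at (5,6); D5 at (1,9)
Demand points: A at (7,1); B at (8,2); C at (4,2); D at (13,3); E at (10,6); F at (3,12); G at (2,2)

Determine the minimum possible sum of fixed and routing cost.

Open {D3}: assign each demand point to its cheapest open site.
  A→D3 7, B→D3 7, C→D3 3, D→D3 11, E→D3 9, F→D3 8, G→D3 3
  routing cost 48, fixed 13 → total 61.
Compare {D4}: routing cost 50 + fixed 14 = 64.
Compare {D3, D4}: routing cost 44 + fixed 27 = 71.
Compare {D2, D3}: routing cost 47 + fixed 33 = 80.
All other subsets cost ≥ 64. Minimum total cost: 61.

61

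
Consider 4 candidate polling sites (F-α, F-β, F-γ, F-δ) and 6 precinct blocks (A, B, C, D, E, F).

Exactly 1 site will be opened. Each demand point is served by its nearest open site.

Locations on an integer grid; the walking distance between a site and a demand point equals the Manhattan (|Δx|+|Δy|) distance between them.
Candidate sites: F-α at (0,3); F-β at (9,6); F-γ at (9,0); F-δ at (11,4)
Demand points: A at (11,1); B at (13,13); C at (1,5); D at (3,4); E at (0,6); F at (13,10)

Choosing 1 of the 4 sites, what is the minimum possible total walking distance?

Open {F-β}.
  A→F-β 7, B→F-β 11, C→F-β 9, D→F-β 8, E→F-β 9, F→F-β 8  ⇒ total 52.
Compare {F-δ}: total 54.
Compare {F-α}: total 66.
No size-1 selection does better; minimum is 52.

52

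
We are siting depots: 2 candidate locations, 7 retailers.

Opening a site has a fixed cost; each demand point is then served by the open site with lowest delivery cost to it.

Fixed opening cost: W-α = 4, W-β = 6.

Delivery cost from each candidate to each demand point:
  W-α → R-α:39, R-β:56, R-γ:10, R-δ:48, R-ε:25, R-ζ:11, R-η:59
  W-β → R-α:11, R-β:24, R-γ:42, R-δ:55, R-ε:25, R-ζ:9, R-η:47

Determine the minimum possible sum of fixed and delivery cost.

Open {W-α, W-β}: assign each demand point to its cheapest open site.
  R-α→W-β 11, R-β→W-β 24, R-γ→W-α 10, R-δ→W-α 48, R-ε→W-α 25, R-ζ→W-β 9, R-η→W-β 47
  delivery cost 174, fixed 10 → total 184.
Compare {W-β}: delivery cost 213 + fixed 6 = 219.
Compare {W-α}: delivery cost 248 + fixed 4 = 252.

184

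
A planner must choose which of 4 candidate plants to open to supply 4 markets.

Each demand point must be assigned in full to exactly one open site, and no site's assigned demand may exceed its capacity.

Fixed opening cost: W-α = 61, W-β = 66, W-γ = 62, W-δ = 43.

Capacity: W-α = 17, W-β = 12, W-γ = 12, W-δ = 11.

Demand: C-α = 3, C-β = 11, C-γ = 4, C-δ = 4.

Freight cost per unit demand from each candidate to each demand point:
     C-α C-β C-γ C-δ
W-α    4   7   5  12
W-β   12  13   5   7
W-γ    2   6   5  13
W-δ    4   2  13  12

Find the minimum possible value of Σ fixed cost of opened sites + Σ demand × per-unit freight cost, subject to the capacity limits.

205

Open {W-γ, W-δ}; cheapest assignment that respects the capacities:
  W-γ (cap 12, load 11): C-α, C-γ, C-δ — cost 3×2 + 4×5 + 4×13 = 78
  W-δ (cap 11, load 11): C-β — cost 11×2 = 22
  Shipping 100, fixed 105 → total 205.
  Any other capacity-feasible assignment to {W-γ, W-δ} ships for at least 100.
Compare {W-α, W-δ}: its best feasible assignment gives total 206.
Compare {W-β, W-δ}: its best feasible assignment gives total 215.
Every other set of open sites that can feasibly serve all demand totals ≥ 206 even under its best assignment. Minimum: 205.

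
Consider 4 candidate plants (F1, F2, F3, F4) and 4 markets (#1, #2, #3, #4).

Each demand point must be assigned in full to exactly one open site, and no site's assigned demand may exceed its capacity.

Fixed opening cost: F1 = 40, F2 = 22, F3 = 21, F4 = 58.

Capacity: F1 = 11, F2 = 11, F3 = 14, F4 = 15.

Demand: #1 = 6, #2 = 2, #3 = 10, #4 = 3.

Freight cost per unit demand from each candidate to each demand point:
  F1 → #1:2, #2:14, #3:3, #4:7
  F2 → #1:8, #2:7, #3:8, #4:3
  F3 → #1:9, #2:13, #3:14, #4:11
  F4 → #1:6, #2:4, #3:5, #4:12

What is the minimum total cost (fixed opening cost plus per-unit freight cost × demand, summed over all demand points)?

163

Open {F1, F2}; cheapest assignment that respects the capacities:
  F1 (cap 11, load 10): #3 — cost 10×3 = 30
  F2 (cap 11, load 11): #1, #2, #4 — cost 6×8 + 2×7 + 3×3 = 71
  Shipping 101, fixed 62 → total 163.
  Any other capacity-feasible assignment to {F1, F2} ships for at least 101.
Compare {F1, F2, F3}: its best feasible assignment gives total 184.
Compare {F1, F4}: its best feasible assignment gives total 189.
Every other set of open sites that can feasibly serve all demand totals ≥ 184 even under its best assignment. Minimum: 163.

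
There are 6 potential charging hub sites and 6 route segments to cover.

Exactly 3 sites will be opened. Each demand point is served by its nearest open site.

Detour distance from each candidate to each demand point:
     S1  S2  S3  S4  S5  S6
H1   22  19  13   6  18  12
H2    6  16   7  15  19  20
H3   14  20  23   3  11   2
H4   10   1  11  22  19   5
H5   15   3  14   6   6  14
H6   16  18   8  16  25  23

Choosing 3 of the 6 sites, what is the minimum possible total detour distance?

27

Open {H2, H3, H5}.
  S1→H2 6, S2→H5 3, S3→H2 7, S4→H3 3, S5→H5 6, S6→H3 2  ⇒ total 27.
Compare {H2, H3, H4}: total 30.
Compare {H2, H4, H5}: total 31.
No size-3 selection does better; minimum is 27.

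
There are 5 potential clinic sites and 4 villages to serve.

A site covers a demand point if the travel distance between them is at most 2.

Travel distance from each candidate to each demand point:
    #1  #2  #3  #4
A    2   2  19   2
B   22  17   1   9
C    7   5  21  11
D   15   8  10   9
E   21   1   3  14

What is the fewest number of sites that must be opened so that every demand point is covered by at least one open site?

Coverage sets (demand points within 2 of each site):
  A: {#1, #2, #4}
  B: {#3}
  C: {}
  D: {}
  E: {#2}
No single site covers all 4 demand points.
But {A, B} covers everything, so the minimum is 2.

2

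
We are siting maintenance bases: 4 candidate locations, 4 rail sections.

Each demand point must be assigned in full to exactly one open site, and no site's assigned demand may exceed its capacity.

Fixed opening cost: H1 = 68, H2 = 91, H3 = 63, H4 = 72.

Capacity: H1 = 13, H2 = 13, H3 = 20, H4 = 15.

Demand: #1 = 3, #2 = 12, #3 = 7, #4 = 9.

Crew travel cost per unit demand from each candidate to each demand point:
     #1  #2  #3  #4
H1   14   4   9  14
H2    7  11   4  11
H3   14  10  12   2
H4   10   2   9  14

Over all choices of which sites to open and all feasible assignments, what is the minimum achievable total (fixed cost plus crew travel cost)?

291

Open {H3, H4}; cheapest assignment that respects the capacities:
  H3 (cap 20, load 16): #3, #4 — cost 7×12 + 9×2 = 102
  H4 (cap 15, load 15): #1, #2 — cost 3×10 + 12×2 = 54
  Shipping 156, fixed 135 → total 291.
  Any other capacity-feasible assignment to {H3, H4} ships for at least 156.
Compare {H2, H3, H4}: its best feasible assignment gives total 317.
Compare {H1, H3}: its best feasible assignment gives total 323.
Every other set of open sites that can feasibly serve all demand totals ≥ 317 even under its best assignment. Minimum: 291.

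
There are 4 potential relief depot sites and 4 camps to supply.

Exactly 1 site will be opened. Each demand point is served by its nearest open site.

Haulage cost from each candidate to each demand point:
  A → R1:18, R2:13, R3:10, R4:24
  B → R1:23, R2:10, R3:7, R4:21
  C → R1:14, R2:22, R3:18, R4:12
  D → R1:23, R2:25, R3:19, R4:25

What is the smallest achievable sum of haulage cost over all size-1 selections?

61

Open {B}.
  R1→B 23, R2→B 10, R3→B 7, R4→B 21  ⇒ total 61.
Compare {A}: total 65.
Compare {C}: total 66.
No size-1 selection does better; minimum is 61.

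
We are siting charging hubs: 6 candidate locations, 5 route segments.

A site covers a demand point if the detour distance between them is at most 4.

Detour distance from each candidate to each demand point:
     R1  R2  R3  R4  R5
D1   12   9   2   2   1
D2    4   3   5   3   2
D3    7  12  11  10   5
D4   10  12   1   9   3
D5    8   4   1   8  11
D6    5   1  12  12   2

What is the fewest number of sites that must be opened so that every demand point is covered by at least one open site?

2

Coverage sets (demand points within 4 of each site):
  D1: {R3, R4, R5}
  D2: {R1, R2, R4, R5}
  D3: {}
  D4: {R3, R5}
  D5: {R2, R3}
  D6: {R2, R5}
No single site covers all 5 demand points.
But {D1, D2} covers everything, so the minimum is 2.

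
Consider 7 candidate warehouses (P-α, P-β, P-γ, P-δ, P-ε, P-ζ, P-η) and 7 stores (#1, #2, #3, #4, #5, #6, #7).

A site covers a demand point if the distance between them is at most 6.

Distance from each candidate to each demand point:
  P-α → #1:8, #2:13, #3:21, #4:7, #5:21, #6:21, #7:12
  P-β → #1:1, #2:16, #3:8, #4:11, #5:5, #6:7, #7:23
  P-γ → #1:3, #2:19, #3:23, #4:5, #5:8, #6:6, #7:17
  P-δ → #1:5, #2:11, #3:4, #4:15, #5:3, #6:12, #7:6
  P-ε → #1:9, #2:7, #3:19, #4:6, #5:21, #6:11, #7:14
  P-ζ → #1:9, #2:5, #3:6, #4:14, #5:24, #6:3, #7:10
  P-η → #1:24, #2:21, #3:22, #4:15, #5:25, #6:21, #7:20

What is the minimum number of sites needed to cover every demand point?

Coverage sets (demand points within 6 of each site):
  P-α: {}
  P-β: {#1, #5}
  P-γ: {#1, #4, #6}
  P-δ: {#1, #3, #5, #7}
  P-ε: {#4}
  P-ζ: {#2, #3, #6}
  P-η: {}
No 2 sites suffice: every size-2 union leaves at least one demand point uncovered.
But {P-γ, P-δ, P-ζ} covers everything, so the minimum is 3.

3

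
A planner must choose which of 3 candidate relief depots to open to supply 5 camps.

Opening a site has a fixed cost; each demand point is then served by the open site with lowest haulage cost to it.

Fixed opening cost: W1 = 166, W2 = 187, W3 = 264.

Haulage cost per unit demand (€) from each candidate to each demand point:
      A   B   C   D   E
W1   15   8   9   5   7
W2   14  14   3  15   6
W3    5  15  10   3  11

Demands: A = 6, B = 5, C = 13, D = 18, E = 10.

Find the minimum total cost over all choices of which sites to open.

Open {W1}: assign each demand point to its cheapest open site.
  A→W1 6×15=90, B→W1 5×8=40, C→W1 13×9=117, D→W1 18×5=90, E→W1 10×7=70
  haulage cost 407, fixed 166 → total 573.
Compare {W3}: haulage cost 399 + fixed 264 = 663.
Compare {W1, W2}: haulage cost 313 + fixed 353 = 666.
Compare {W2, W3}: haulage cost 253 + fixed 451 = 704.
All other subsets cost ≥ 663. Minimum total cost: 573.

573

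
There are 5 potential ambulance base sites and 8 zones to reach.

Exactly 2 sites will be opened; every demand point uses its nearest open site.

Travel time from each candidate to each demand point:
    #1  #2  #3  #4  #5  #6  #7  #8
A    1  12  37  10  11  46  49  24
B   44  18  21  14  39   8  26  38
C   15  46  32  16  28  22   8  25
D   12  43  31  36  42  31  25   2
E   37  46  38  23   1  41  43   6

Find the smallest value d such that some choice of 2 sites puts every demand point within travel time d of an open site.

26

Open {A, B}.
  Farthest demand point is #7 at travel time 26 (to B); all others are ≤ 26.
With {B, C} the worst case is 28.
With {A, D} the worst case is 31.
No size-2 selection achieves below 26.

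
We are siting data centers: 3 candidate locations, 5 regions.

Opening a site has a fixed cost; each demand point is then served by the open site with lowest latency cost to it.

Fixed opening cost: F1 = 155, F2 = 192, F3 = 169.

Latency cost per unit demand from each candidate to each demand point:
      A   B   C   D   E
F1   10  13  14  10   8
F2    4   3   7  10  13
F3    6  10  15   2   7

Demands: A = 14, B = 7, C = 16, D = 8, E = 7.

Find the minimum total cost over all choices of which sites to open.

552

Open {F2}: assign each demand point to its cheapest open site.
  A→F2 14×4=56, B→F2 7×3=21, C→F2 16×7=112, D→F2 8×10=80, E→F2 7×13=91
  latency cost 360, fixed 192 → total 552.
Compare {F2, F3}: latency cost 254 + fixed 361 = 615.
Compare {F3}: latency cost 459 + fixed 169 = 628.
Compare {F1, F2}: latency cost 325 + fixed 347 = 672.
All other subsets cost ≥ 615. Minimum total cost: 552.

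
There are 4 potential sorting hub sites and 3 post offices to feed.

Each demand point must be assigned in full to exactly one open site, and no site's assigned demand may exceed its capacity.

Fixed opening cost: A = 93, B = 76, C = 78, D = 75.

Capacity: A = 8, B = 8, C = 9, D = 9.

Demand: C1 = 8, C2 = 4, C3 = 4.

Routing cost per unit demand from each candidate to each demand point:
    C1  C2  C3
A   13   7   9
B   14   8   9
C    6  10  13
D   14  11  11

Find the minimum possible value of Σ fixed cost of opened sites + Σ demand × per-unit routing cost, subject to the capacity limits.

270

Open {B, C}; cheapest assignment that respects the capacities:
  B (cap 8, load 8): C2, C3 — cost 4×8 + 4×9 = 68
  C (cap 9, load 8): C1 — cost 8×6 = 48
  Shipping 116, fixed 154 → total 270.
  Any other capacity-feasible assignment to {B, C} ships for at least 116.
Compare {A, C}: its best feasible assignment gives total 283.
Compare {C, D}: its best feasible assignment gives total 289.
Every other set of open sites that can feasibly serve all demand totals ≥ 283 even under its best assignment. Minimum: 270.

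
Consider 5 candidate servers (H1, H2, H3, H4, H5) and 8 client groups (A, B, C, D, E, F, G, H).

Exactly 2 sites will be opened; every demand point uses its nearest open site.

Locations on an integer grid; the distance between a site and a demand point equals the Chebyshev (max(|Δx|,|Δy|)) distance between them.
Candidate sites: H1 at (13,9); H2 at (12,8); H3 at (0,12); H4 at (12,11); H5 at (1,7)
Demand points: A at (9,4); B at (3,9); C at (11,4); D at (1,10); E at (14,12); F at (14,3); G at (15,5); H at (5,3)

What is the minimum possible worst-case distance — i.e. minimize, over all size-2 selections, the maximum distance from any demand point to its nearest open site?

5

Open {H2, H5}.
  Farthest demand point is F at distance 5 (to H2); all others are ≤ 5.
With {H1, H5} the worst case is 6.
With {H2, H3} the worst case is 7.
No size-2 selection achieves below 5.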